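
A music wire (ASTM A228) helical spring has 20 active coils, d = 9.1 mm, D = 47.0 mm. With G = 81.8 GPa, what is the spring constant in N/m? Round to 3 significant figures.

k = Gd⁴/(8D³N_a) = (81.8×10³ × 9.1⁴) / (8 × 47.0³ × 20)
  = 5.60943e+08 / 1.66117e+07 = 33.768 N/mm = 33768 N/m

33800 N/m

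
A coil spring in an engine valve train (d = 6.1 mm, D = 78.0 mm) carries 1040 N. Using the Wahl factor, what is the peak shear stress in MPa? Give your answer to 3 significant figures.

1010 MPa

Spring index C = D/d = 78.0/6.1 = 12.7869
K_W = (4C−1)/(4C−4) + 0.615/C = 50.148/47.148 + 0.0481 = 1.1117
τ₀ = 8FD/(πd³) = 8·1040·78.0/(π·6.1³) = 648960/713.08 = 910.08 MPa
τ_max = K·τ₀ = 1.1117 × 910.08 = 1011.8 MPa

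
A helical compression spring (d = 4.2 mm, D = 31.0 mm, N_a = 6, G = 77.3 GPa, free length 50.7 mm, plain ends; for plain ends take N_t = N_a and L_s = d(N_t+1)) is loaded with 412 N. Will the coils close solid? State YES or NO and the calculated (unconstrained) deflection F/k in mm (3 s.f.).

k = Gd⁴/(8D³N_a) = (77.3×10³)(4.2⁴)/(8·31.0³·6) = 16.821 N/mm
N_t = 6; L_s = 4.2·7 = 29.4 mm; δ_solid = L₀ − L_s = 50.7 − 29.4 = 21.3 mm
δ = F/k = 412/16.821 = 24.493 mm
δ ≥ δ_solid → spring goes solid

YES, δ = 24.5 mm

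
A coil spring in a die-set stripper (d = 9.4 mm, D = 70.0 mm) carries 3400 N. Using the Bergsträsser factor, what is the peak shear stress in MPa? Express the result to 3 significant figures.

Spring index C = D/d = 70.0/9.4 = 7.4468
K_B = (4C+2)/(4C−3) = 31.787/26.787 = 1.1867
τ₀ = 8FD/(πd³) = 8·3400·70.0/(π·9.4³) = 1.904e+06/2609.4 = 729.68 MPa
τ_max = K·τ₀ = 1.1867 × 729.68 = 865.88 MPa

866 MPa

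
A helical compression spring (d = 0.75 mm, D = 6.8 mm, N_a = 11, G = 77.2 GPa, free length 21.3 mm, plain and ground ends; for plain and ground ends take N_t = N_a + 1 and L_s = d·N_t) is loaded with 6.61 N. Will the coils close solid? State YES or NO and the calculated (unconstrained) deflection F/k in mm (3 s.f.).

NO, δ = 7.49 mm

k = Gd⁴/(8D³N_a) = (77.2×10³)(0.75⁴)/(8·6.8³·11) = 0.88278 N/mm
N_t = 12; L_s = 0.75·12 = 9 mm; δ_solid = L₀ − L_s = 21.3 − 9 = 12.3 mm
δ = F/k = 6.61/0.88278 = 7.4877 mm
δ < δ_solid → spring does not go solid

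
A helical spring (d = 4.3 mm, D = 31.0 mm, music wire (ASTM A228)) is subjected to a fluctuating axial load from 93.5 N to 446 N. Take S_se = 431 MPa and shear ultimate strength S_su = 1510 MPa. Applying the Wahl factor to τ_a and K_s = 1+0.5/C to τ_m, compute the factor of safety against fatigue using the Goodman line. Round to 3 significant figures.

C = D/d = 31.0/4.3 = 7.2093; K_W = (4C−1)/(4C−4)+0.615/C = 1.2061; K_s = 1+0.5/C = 1.0694
F_a = (F_max−F_min)/2 = 176.25 N; F_m = (F_max+F_min)/2 = 269.75 N
τ_a = K_W·8F_aD/(πd³) = 1.2061 × 174.99 = 211.06 MPa
τ_m = K_s·8F_mD/(πd³) = 1.0694 × 267.83 = 286.4 MPa
Goodman: 1/n_f = τ_a/S_se + τ_m/S_su = 211.06/431 + 286.4/1510 = 0.48970 + 0.18967 = 0.67937
n_f = 1/0.67937 = 1.472

1.47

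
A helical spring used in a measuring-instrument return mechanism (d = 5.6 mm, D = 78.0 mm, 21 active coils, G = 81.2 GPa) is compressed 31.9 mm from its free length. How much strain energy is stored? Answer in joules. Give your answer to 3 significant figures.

k = Gd⁴/(8D³N_a) = (81.2×10³)(5.6⁴)/(8·78.0³·21) = 1.0016 N/mm
U = ½kδ² = 0.5 × 1.0016 × 31.9² = 509.64 N·mm = 0.50964 J

0.510 J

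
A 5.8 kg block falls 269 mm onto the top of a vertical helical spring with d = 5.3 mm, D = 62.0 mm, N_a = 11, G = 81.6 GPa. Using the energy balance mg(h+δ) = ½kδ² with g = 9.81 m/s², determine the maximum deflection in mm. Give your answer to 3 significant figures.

120 mm

k = Gd⁴/(8D³N_a) = (81.6×10³)(5.3⁴)/(8·62.0³·11) = 3.07 N/mm
W = mg = 5.8 × 9.81 = 56.898 N
½kδ² − Wδ − Wh = 0 → δ = (W + √(W² + 2kWh))/k
δ = (56.898 + √(3237.4 + 93975.6))/3.07 = (56.898 + 311.79)/3.07 = 120.09 mm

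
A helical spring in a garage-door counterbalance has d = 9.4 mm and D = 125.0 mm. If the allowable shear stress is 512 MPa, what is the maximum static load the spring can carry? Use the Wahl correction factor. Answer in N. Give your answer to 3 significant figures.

C = D/d = 125.0/9.4 = 13.2979
K_W = (4C−1)/(4C−4) + 0.615/C = 52.191/49.191 + 0.0462 = 1.1072
τ_max = K·8FD/(πd³) → F_max = τ_allow·πd³/(8DK)
F_max = 512·π·9.4³/(8·125.0·1.1072) = 1.336e+06/1107.2 = 1206.6 N

1210 N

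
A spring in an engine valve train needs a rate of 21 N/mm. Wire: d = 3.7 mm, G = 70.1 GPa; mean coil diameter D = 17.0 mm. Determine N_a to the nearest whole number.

N_a = Gd⁴/(8D³k) = (70.1×10³ × 3.7⁴)/(8 × 17.0³ × 21)
    = 1.31379e+07 / 825384 = 15.92 → 16 coils

16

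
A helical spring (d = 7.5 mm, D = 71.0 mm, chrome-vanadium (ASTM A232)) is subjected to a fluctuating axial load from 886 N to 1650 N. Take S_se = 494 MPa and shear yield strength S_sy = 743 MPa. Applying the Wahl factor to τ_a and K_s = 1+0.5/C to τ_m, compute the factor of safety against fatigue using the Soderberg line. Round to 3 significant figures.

0.868

C = D/d = 71.0/7.5 = 9.4667; K_W = (4C−1)/(4C−4)+0.615/C = 1.1535; K_s = 1+0.5/C = 1.0528
F_a = (F_max−F_min)/2 = 382 N; F_m = (F_max+F_min)/2 = 1268 N
τ_a = K_W·8F_aD/(πd³) = 1.1535 × 163.71 = 188.85 MPa
τ_m = K_s·8F_mD/(πd³) = 1.0528 × 543.42 = 572.12 MPa
Soderberg: 1/n_f = τ_a/S_se + τ_m/S_sy = 188.85/494 + 572.12/743 = 0.38228 + 0.77001 = 1.1523
n_f = 1/1.1523 = 0.8678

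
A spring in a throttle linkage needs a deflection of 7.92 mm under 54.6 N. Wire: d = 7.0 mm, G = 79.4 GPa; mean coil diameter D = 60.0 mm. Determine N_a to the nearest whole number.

Required rate k = F/δ = 54.6/7.92 = 6.8939 N/mm
N_a = Gd⁴/(8D³k) = (79.4×10³ × 7.0⁴)/(8 × 60.0³ × 6.8939)
    = 1.90639e+08 / 1.19127e+07 = 16 → 16 coils

16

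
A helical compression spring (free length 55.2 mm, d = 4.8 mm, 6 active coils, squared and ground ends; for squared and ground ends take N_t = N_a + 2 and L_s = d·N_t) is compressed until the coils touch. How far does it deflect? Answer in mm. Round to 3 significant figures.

N_t = 8; L_s = 4.8·8 = 38.4 mm
δ_solid = L₀ − L_s = 55.2 − 38.4 = 16.8 mm

16.8 mm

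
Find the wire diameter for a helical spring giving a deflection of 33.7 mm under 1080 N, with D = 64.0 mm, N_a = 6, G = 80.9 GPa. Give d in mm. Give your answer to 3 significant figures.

8.40 mm

Required rate k = F/δ = 1080/33.7 = 32.047 N/mm
d = (8D³N_a·k / G)^(1/4) = (8·64.0³·6·32.047 / (80.9×10³))^0.25
  = (4984.6)^0.25 = 8.4025 mm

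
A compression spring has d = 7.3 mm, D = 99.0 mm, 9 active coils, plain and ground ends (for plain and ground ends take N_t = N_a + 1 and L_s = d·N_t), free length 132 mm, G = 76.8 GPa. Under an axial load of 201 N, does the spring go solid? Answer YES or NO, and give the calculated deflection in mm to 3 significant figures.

k = Gd⁴/(8D³N_a) = (76.8×10³)(7.3⁴)/(8·99.0³·9) = 3.1219 N/mm
N_t = 10; L_s = 7.3·10 = 73 mm; δ_solid = L₀ − L_s = 132 − 73 = 59 mm
δ = F/k = 201/3.1219 = 64.385 mm
δ ≥ δ_solid → spring goes solid

YES, δ = 64.4 mm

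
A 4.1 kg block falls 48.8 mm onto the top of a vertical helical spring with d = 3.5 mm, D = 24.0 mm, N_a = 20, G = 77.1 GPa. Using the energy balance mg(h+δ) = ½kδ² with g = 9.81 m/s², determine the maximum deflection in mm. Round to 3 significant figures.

36.1 mm

k = Gd⁴/(8D³N_a) = (77.1×10³)(3.5⁴)/(8·24.0³·20) = 5.2309 N/mm
W = mg = 4.1 × 9.81 = 40.221 N
½kδ² − Wδ − Wh = 0 → δ = (W + √(W² + 2kWh))/k
δ = (40.221 + √(1617.7 + 20534.1))/5.2309 = (40.221 + 148.83)/5.2309 = 36.142 mm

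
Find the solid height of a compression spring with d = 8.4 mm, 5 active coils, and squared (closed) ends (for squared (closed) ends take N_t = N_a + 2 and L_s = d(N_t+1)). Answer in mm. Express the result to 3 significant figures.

squared (closed) ends: N_t = N_a + 2 = 5 + 2 = 7
L_s = d·(N_t+1) = 8.4 × 8 = 67.2 mm

67.2 mm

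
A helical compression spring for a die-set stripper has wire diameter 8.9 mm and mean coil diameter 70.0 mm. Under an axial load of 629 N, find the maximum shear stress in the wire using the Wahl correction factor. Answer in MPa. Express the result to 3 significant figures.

189 MPa

Spring index C = D/d = 70.0/8.9 = 7.8652
K_W = (4C−1)/(4C−4) + 0.615/C = 30.461/27.461 + 0.0782 = 1.1874
τ₀ = 8FD/(πd³) = 8·629·70.0/(π·8.9³) = 352240/2214.7 = 159.04 MPa
τ_max = K·τ₀ = 1.1874 × 159.04 = 188.86 MPa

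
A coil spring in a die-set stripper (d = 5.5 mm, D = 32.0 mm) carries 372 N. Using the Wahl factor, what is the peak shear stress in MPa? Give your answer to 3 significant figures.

Spring index C = D/d = 32.0/5.5 = 5.8182
K_W = (4C−1)/(4C−4) + 0.615/C = 22.273/19.273 + 0.1057 = 1.2614
τ₀ = 8FD/(πd³) = 8·372·32.0/(π·5.5³) = 95232/522.68 = 182.2 MPa
τ_max = K·τ₀ = 1.2614 × 182.2 = 229.82 MPa

230 MPa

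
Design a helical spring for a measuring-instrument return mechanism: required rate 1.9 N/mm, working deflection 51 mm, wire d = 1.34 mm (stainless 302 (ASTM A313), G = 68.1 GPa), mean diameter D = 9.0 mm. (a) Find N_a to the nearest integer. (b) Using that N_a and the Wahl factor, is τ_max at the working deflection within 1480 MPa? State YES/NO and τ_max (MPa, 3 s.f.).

(a) 20 coils; (b) YES, τ_max = 1120 MPa

N_a = Gd⁴/(8D³k) = (68.1×10³)(1.34⁴)/(8·9.0³·1.9) = 19.82 → N_a = 20
Actual rate k = Gd⁴/(8D³·20) = 1.8824 N/mm
Working load F = kδ = 1.8824·51 = 96.004 N
C = 9.0/1.34 = 6.7164; K_W = (4C−1)/(4C−4)+0.615/C = 1.2228
τ_max = K_W·8FD/(πd³) = 1.2228·914.44 = 1118.2 MPa
τ_max ≤ 1480 MPa → acceptable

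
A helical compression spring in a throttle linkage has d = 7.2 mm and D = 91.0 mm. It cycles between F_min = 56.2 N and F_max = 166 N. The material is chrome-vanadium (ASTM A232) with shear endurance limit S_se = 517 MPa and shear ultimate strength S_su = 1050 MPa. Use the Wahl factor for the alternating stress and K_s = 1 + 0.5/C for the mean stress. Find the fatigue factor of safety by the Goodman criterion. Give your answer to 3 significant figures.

7.06

C = D/d = 91.0/7.2 = 12.6389; K_W = (4C−1)/(4C−4)+0.615/C = 1.1131; K_s = 1+0.5/C = 1.0396
F_a = (F_max−F_min)/2 = 54.9 N; F_m = (F_max+F_min)/2 = 111.1 N
τ_a = K_W·8F_aD/(πd³) = 1.1131 × 34.084 = 37.939 MPa
τ_m = K_s·8F_mD/(πd³) = 1.0396 × 68.976 = 71.705 MPa
Goodman: 1/n_f = τ_a/S_se + τ_m/S_su = 37.939/517 + 71.705/1050 = 0.07338 + 0.06829 = 0.14167
n_f = 1/0.14167 = 7.058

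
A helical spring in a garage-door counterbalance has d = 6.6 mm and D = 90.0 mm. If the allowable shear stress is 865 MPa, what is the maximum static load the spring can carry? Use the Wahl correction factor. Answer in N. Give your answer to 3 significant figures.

C = D/d = 90.0/6.6 = 13.6364
K_W = (4C−1)/(4C−4) + 0.615/C = 53.545/50.545 + 0.0451 = 1.1045
τ_max = K·8FD/(πd³) → F_max = τ_allow·πd³/(8DK)
F_max = 865·π·6.6³/(8·90.0·1.1045) = 7.8126e+05/795.21 = 982.47 N

982 N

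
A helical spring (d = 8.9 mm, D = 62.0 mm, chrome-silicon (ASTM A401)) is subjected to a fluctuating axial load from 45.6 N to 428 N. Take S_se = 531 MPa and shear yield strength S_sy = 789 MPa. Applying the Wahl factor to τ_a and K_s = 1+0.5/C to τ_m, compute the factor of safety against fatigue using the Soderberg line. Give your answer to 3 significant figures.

C = D/d = 62.0/8.9 = 6.9663; K_W = (4C−1)/(4C−4)+0.615/C = 1.2140; K_s = 1+0.5/C = 1.0718
F_a = (F_max−F_min)/2 = 191.2 N; F_m = (F_max+F_min)/2 = 236.8 N
τ_a = K_W·8F_aD/(πd³) = 1.2140 × 42.82 = 51.983 MPa
τ_m = K_s·8F_mD/(πd³) = 1.0718 × 53.033 = 56.839 MPa
Soderberg: 1/n_f = τ_a/S_se + τ_m/S_sy = 51.983/531 + 56.839/789 = 0.09790 + 0.07204 = 0.16994
n_f = 1/0.16994 = 5.885

5.88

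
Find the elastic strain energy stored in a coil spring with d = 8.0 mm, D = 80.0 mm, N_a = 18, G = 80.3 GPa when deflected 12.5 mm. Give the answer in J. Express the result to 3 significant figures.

k = Gd⁴/(8D³N_a) = (80.3×10³)(8.0⁴)/(8·80.0³·18) = 4.4611 N/mm
U = ½kδ² = 0.5 × 4.4611 × 12.5² = 348.52 N·mm = 0.34852 J

0.349 J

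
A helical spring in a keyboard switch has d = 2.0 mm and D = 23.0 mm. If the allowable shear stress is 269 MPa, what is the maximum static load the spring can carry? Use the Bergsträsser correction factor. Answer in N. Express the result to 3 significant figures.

32.9 N

C = D/d = 23.0/2.0 = 11.5000
K_B = (4C+2)/(4C−3) = 48.000/43.000 = 1.1163
τ_max = K·8FD/(πd³) → F_max = τ_allow·πd³/(8DK)
F_max = 269·π·2.0³/(8·23.0·1.1163) = 6760.7/205.4 = 32.916 N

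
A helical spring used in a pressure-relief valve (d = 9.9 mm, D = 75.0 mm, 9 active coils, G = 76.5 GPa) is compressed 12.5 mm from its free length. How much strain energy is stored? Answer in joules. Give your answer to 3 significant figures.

k = Gd⁴/(8D³N_a) = (76.5×10³)(9.9⁴)/(8·75.0³·9) = 24.193 N/mm
U = ½kδ² = 0.5 × 24.193 × 12.5² = 1890.1 N·mm = 1.8901 J

1.89 J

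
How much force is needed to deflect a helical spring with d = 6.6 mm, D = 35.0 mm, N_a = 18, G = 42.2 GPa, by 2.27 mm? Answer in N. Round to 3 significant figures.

k = Gd⁴/(8D³N_a) = (42.2×10³)(6.6⁴)/(8·35.0³·18) = 12.969 N/mm
F = k·δ = 12.969 × 2.27 = 29.441 N

29.4 N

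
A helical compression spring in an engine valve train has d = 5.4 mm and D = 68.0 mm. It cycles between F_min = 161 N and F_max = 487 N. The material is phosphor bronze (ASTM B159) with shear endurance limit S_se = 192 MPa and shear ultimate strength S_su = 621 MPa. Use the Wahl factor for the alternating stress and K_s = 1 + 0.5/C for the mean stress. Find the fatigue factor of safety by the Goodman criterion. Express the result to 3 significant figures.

0.611

C = D/d = 68.0/5.4 = 12.5926; K_W = (4C−1)/(4C−4)+0.615/C = 1.1135; K_s = 1+0.5/C = 1.0397
F_a = (F_max−F_min)/2 = 163 N; F_m = (F_max+F_min)/2 = 324 N
τ_a = K_W·8F_aD/(πd³) = 1.1135 × 179.25 = 199.6 MPa
τ_m = K_s·8F_mD/(πd³) = 1.0397 × 356.3 = 370.44 MPa
Goodman: 1/n_f = τ_a/S_se + τ_m/S_su = 199.6/192 + 370.44/621 = 1.03958 + 0.59653 = 1.6361
n_f = 1/1.6361 = 0.6112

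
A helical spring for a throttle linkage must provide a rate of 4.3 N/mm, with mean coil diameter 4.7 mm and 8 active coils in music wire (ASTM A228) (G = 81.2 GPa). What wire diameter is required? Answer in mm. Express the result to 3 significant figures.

d = (8D³N_a·k / G)^(1/4) = (8·4.7³·8·4.3 / (81.2×10³))^0.25
  = (0.35187)^0.25 = 0.7702 mm

0.770 mm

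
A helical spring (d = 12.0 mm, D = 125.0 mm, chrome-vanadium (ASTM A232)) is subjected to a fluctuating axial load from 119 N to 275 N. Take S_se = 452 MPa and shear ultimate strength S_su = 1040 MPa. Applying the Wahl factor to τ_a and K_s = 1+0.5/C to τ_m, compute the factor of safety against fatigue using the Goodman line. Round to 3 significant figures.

13.7

C = D/d = 125.0/12.0 = 10.4167; K_W = (4C−1)/(4C−4)+0.615/C = 1.1387; K_s = 1+0.5/C = 1.0480
F_a = (F_max−F_min)/2 = 78 N; F_m = (F_max+F_min)/2 = 197 N
τ_a = K_W·8F_aD/(πd³) = 1.1387 × 14.368 = 16.361 MPa
τ_m = K_s·8F_mD/(πd³) = 1.0480 × 36.289 = 38.031 MPa
Goodman: 1/n_f = τ_a/S_se + τ_m/S_su = 16.361/452 + 38.031/1040 = 0.03620 + 0.03657 = 0.072764
n_f = 1/0.072764 = 13.74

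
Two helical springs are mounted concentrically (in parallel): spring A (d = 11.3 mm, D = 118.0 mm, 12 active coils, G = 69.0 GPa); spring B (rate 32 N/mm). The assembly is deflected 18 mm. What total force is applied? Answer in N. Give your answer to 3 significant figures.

704 N

k_A = Gd⁴/(8D³N_a) = (69.0×10³)(11.3⁴)/(8·118.0³·12) = 7.1326 N/mm
Parallel: k_eq = 7.1326 + 32 = 39.133 N/mm
F = k_eq·δ = 39.133·18 = 704.39 N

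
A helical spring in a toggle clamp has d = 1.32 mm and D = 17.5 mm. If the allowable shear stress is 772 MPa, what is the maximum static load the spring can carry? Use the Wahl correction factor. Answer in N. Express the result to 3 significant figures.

36.0 N

C = D/d = 17.5/1.32 = 13.2576
K_W = (4C−1)/(4C−4) + 0.615/C = 52.030/49.030 + 0.0464 = 1.1076
τ_max = K·8FD/(πd³) → F_max = τ_allow·πd³/(8DK)
F_max = 772·π·1.32³/(8·17.5·1.1076) = 5578.1/155.06 = 35.974 N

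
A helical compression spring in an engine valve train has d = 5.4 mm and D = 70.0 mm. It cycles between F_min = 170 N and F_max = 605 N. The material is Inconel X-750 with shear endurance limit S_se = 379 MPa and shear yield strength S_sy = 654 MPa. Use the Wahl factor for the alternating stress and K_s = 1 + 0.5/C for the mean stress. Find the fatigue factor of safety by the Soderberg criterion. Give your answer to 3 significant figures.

C = D/d = 70.0/5.4 = 12.9630; K_W = (4C−1)/(4C−4)+0.615/C = 1.1101; K_s = 1+0.5/C = 1.0386
F_a = (F_max−F_min)/2 = 217.5 N; F_m = (F_max+F_min)/2 = 387.5 N
τ_a = K_W·8F_aD/(πd³) = 1.1101 × 246.22 = 273.33 MPa
τ_m = K_s·8F_mD/(πd³) = 1.0386 × 438.66 = 455.58 MPa
Soderberg: 1/n_f = τ_a/S_se + τ_m/S_sy = 273.33/379 + 455.58/654 = 0.72120 + 0.69661 = 1.4178
n_f = 1/1.4178 = 0.7053

0.705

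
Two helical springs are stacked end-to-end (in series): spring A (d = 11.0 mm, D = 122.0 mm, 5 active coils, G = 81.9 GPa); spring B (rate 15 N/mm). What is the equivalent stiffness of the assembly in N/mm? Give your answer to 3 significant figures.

k_A = Gd⁴/(8D³N_a) = (81.9×10³)(11.0⁴)/(8·122.0³·5) = 16.509 N/mm
Series: 1/k_eq = 1/16.509 + 1/15 = 0.12724; k_eq = 7.8591 N/mm

7.86 N/mm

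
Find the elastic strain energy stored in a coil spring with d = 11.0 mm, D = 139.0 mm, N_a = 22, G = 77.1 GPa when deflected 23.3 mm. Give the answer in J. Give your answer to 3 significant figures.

k = Gd⁴/(8D³N_a) = (77.1×10³)(11.0⁴)/(8·139.0³·22) = 2.3882 N/mm
U = ½kδ² = 0.5 × 2.3882 × 23.3² = 648.26 N·mm = 0.64826 J

0.648 J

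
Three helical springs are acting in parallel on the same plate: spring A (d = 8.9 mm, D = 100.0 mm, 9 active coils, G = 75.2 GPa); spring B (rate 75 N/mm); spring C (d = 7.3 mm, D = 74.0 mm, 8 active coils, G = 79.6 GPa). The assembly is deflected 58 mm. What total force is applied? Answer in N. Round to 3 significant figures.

5240 N

k_A = Gd⁴/(8D³N_a) = (75.2×10³)(8.9⁴)/(8·100.0³·9) = 6.5531 N/mm
k_C = Gd⁴/(8D³N_a) = (79.6×10³)(7.3⁴)/(8·74.0³·8) = 8.7162 N/mm
Parallel: k_eq = 6.5531 + 75 + 8.7162 = 90.269 N/mm
F = k_eq·δ = 90.269·58 = 5235.6 N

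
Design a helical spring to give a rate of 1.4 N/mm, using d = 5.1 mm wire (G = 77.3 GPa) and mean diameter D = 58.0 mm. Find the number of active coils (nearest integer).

24

N_a = Gd⁴/(8D³k) = (77.3×10³ × 5.1⁴)/(8 × 58.0³ × 1.4)
    = 5.2295e+07 / 2.18525e+06 = 23.93 → 24 coils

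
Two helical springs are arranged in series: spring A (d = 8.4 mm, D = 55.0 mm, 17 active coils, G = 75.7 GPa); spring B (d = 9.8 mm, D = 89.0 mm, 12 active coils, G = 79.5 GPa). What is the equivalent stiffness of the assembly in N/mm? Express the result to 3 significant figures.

k_A = Gd⁴/(8D³N_a) = (75.7×10³)(8.4⁴)/(8·55.0³·17) = 16.657 N/mm
k_B = Gd⁴/(8D³N_a) = (79.5×10³)(9.8⁴)/(8·89.0³·12) = 10.835 N/mm
Series: 1/k_eq = 1/16.657 + 1/10.835 = 0.15233; k_eq = 6.5647 N/mm

6.56 N/mm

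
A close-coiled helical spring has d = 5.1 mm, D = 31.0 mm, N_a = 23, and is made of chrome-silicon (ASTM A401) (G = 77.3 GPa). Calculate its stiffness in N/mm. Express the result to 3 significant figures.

9.54 N/mm

k = Gd⁴/(8D³N_a) = (77.3×10³ × 5.1⁴) / (8 × 31.0³ × 23)
  = 5.2295e+07 / 5.48154e+06 = 9.5402 N/mm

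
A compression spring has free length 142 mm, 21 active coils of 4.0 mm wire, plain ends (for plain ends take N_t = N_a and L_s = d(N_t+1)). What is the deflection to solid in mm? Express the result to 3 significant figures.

N_t = 21; L_s = 4.0·22 = 88 mm
δ_solid = L₀ − L_s = 142 − 88 = 54 mm

54.0 mm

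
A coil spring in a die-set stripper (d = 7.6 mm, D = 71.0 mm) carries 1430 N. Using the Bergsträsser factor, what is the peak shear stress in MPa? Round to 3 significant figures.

Spring index C = D/d = 71.0/7.6 = 9.3421
K_B = (4C+2)/(4C−3) = 39.368/34.368 = 1.1455
τ₀ = 8FD/(πd³) = 8·1430·71.0/(π·7.6³) = 812240/1379.1 = 588.97 MPa
τ_max = K·τ₀ = 1.1455 × 588.97 = 674.66 MPa

675 MPa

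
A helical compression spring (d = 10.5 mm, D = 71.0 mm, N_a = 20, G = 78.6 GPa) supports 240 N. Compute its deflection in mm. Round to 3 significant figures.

14.4 mm

k = Gd⁴/(8D³N_a) = (78.6×10³)(10.5⁴)/(8·71.0³·20) = 16.683 N/mm
δ = F/k = 240 / 16.683 = 14.386 mm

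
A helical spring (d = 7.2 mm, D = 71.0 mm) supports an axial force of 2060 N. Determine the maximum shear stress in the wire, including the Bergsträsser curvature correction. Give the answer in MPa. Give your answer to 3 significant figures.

Spring index C = D/d = 71.0/7.2 = 9.8611
K_B = (4C+2)/(4C−3) = 41.444/36.444 = 1.1372
τ₀ = 8FD/(πd³) = 8·2060·71.0/(π·7.2³) = 1.17008e+06/1172.6 = 997.86 MPa
τ_max = K·τ₀ = 1.1372 × 997.86 = 1134.8 MPa

1130 MPa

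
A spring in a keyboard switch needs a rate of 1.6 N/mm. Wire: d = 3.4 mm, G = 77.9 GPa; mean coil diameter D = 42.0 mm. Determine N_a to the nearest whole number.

N_a = Gd⁴/(8D³k) = (77.9×10³ × 3.4⁴)/(8 × 42.0³ × 1.6)
    = 1.04101e+07 / 948326 = 10.98 → 11 coils

11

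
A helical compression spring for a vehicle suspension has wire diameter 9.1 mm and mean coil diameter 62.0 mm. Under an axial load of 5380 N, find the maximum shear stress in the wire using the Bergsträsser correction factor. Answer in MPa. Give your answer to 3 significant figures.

Spring index C = D/d = 62.0/9.1 = 6.8132
K_B = (4C+2)/(4C−3) = 29.253/24.253 = 1.2062
τ₀ = 8FD/(πd³) = 8·5380·62.0/(π·9.1³) = 2.66848e+06/2367.4 = 1127.2 MPa
τ_max = K·τ₀ = 1.2062 × 1127.2 = 1359.6 MPa

1360 MPa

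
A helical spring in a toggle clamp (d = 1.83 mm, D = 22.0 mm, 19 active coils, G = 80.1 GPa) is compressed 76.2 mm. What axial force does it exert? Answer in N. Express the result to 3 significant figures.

42.3 N

k = Gd⁴/(8D³N_a) = (80.1×10³)(1.83⁴)/(8·22.0³·19) = 0.55504 N/mm
F = k·δ = 0.55504 × 76.2 = 42.294 N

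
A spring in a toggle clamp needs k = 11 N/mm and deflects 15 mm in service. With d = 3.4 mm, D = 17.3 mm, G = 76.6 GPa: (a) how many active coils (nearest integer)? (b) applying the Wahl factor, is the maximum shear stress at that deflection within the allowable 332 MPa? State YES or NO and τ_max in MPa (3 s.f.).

N_a = Gd⁴/(8D³k) = (76.6×10³)(3.4⁴)/(8·17.3³·11) = 22.47 → N_a = 22
Actual rate k = Gd⁴/(8D³·22) = 11.233 N/mm
Working load F = kδ = 11.233·15 = 168.49 N
C = 17.3/3.4 = 5.0882; K_W = (4C−1)/(4C−4)+0.615/C = 1.3043
τ_max = K_W·8FD/(πd³) = 1.3043·188.86 = 246.33 MPa
τ_max ≤ 332 MPa → acceptable

(a) 22 coils; (b) YES, τ_max = 246 MPa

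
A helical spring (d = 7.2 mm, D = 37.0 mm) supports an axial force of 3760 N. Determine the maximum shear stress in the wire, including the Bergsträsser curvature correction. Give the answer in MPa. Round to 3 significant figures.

1220 MPa

Spring index C = D/d = 37.0/7.2 = 5.1389
K_B = (4C+2)/(4C−3) = 22.556/17.556 = 1.2848
τ₀ = 8FD/(πd³) = 8·3760·37.0/(π·7.2³) = 1.11296e+06/1172.6 = 949.14 MPa
τ_max = K·τ₀ = 1.2848 × 949.14 = 1219.5 MPa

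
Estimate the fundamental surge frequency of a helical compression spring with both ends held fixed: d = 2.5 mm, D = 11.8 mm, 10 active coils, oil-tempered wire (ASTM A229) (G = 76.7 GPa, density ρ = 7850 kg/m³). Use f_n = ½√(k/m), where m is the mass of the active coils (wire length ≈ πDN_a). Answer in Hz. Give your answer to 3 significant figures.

k = Gd⁴/(8D³N_a) = (76.7×10³)(2.5⁴)/(8·11.8³·10) = 22.794 N/mm = 22794 N/m
Wire length L = πDN_a = π·11.8·10 = 370.71 mm
m = ρ·(πd²/4)·L = 7850 × 4.9087×10⁻⁶ m² × 0.37071 m = 0.014285 kg
f_n = ½√(k/m) = 0.5·√(22794/0.014285) = 0.5·√(1.5957e+06) = 631.6 Hz

632 Hz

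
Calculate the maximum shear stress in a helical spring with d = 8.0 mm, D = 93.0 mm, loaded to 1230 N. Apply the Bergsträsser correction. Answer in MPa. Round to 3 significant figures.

Spring index C = D/d = 93.0/8.0 = 11.6250
K_B = (4C+2)/(4C−3) = 48.500/43.500 = 1.1149
τ₀ = 8FD/(πd³) = 8·1230·93.0/(π·8.0³) = 915120/1608.5 = 568.93 MPa
τ_max = K·τ₀ = 1.1149 × 568.93 = 634.32 MPa

634 MPa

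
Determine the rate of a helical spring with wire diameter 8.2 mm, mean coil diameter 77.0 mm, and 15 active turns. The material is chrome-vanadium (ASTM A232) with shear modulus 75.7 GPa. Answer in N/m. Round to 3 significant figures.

k = Gd⁴/(8D³N_a) = (75.7×10³ × 8.2⁴) / (8 × 77.0³ × 15)
  = 3.42256e+08 / 5.4784e+07 = 6.2474 N/mm = 6247.4 N/m

6250 N/m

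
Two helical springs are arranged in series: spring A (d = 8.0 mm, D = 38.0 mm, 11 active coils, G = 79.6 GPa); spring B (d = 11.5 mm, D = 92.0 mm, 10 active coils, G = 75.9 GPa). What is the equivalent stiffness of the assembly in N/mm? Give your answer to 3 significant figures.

k_A = Gd⁴/(8D³N_a) = (79.6×10³)(8.0⁴)/(8·38.0³·11) = 67.521 N/mm
k_B = Gd⁴/(8D³N_a) = (75.9×10³)(11.5⁴)/(8·92.0³·10) = 21.31 N/mm
Series: 1/k_eq = 1/67.521 + 1/21.31 = 0.061737; k_eq = 16.198 N/mm

16.2 N/mm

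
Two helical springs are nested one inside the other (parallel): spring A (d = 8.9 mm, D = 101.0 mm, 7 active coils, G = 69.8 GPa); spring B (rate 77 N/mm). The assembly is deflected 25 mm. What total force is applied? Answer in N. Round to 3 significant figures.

k_A = Gd⁴/(8D³N_a) = (69.8×10³)(8.9⁴)/(8·101.0³·7) = 7.5904 N/mm
Parallel: k_eq = 7.5904 + 77 = 84.59 N/mm
F = k_eq·δ = 84.59·25 = 2114.8 N

2110 N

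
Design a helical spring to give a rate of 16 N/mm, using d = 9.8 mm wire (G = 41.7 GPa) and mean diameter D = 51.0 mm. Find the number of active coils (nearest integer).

23

N_a = Gd⁴/(8D³k) = (41.7×10³ × 9.8⁴)/(8 × 51.0³ × 16)
    = 3.84628e+08 / 1.69793e+07 = 22.65 → 23 coils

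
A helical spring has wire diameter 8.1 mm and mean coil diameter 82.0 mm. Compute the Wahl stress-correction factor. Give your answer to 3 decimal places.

1.143

C = D/d = 82.0/8.1 = 10.1235
K_W = (4C−1)/(4C−4) + 0.615/C = 39.494/36.494 + 0.0607 = 1.1430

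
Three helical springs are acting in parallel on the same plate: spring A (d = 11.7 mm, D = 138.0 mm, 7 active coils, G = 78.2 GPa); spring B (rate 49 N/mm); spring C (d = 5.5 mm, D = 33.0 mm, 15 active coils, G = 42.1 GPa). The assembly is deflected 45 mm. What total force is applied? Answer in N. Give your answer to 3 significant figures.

3060 N

k_A = Gd⁴/(8D³N_a) = (78.2×10³)(11.7⁴)/(8·138.0³·7) = 9.9569 N/mm
k_C = Gd⁴/(8D³N_a) = (42.1×10³)(5.5⁴)/(8·33.0³·15) = 8.9333 N/mm
Parallel: k_eq = 9.9569 + 49 + 8.9333 = 67.89 N/mm
F = k_eq·δ = 67.89·45 = 3055.1 N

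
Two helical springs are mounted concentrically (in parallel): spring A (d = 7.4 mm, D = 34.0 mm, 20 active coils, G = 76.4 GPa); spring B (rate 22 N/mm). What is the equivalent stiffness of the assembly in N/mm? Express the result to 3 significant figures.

k_A = Gd⁴/(8D³N_a) = (76.4×10³)(7.4⁴)/(8·34.0³·20) = 36.43 N/mm
Parallel: k_eq = 36.43 + 22 = 58.43 N/mm

58.4 N/mm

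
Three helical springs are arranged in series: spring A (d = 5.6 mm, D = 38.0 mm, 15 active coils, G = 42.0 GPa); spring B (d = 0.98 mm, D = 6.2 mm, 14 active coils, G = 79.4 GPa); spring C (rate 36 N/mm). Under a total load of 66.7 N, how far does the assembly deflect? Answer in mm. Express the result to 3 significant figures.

k_A = Gd⁴/(8D³N_a) = (42.0×10³)(5.6⁴)/(8·38.0³·15) = 6.2729 N/mm
k_B = Gd⁴/(8D³N_a) = (79.4×10³)(0.98⁴)/(8·6.2³·14) = 2.7437 N/mm
Series: 1/k_eq = 1/6.2729 + 1/2.7437 + 1/36 = 0.55167; k_eq = 1.8127 N/mm
δ = F/k_eq = 66.7/1.8127 = 36.796 mm

36.8 mm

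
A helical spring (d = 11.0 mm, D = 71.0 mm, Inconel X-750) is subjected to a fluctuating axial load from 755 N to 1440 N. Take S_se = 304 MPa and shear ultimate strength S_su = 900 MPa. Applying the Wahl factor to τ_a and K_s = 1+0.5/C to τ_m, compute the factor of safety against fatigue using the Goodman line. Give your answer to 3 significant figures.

C = D/d = 71.0/11.0 = 6.4545; K_W = (4C−1)/(4C−4)+0.615/C = 1.2328; K_s = 1+0.5/C = 1.0775
F_a = (F_max−F_min)/2 = 342.5 N; F_m = (F_max+F_min)/2 = 1097.5 N
τ_a = K_W·8F_aD/(πd³) = 1.2328 × 46.524 = 57.354 MPa
τ_m = K_s·8F_mD/(πd³) = 1.0775 × 149.08 = 160.63 MPa
Goodman: 1/n_f = τ_a/S_se + τ_m/S_su = 57.354/304 + 160.63/900 = 0.18867 + 0.17848 = 0.36714
n_f = 1/0.36714 = 2.724

2.72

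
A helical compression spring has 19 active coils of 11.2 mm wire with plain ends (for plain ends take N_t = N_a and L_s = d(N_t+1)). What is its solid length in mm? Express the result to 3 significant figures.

plain ends: N_t = N_a = 19
L_s = d·(N_t+1) = 11.2 × 20 = 224 mm

224 mm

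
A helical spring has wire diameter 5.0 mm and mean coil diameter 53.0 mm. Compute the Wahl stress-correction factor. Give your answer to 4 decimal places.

1.1361

C = D/d = 53.0/5.0 = 10.6000
K_W = (4C−1)/(4C−4) + 0.615/C = 41.400/38.400 + 0.0580 = 1.1361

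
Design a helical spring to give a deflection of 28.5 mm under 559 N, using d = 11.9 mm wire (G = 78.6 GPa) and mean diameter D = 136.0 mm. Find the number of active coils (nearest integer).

Required rate k = F/δ = 559/28.5 = 19.614 N/mm
N_a = Gd⁴/(8D³k) = (78.6×10³ × 11.9⁴)/(8 × 136.0³ × 19.614)
    = 1.5762e+09 / 3.94706e+08 = 3.993 → 4 coils

4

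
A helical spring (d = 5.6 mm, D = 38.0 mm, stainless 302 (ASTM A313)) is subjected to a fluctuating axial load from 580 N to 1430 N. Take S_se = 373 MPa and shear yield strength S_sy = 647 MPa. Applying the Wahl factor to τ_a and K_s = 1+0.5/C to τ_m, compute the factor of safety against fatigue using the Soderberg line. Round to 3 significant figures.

0.593

C = D/d = 38.0/5.6 = 6.7857; K_W = (4C−1)/(4C−4)+0.615/C = 1.2203; K_s = 1+0.5/C = 1.0737
F_a = (F_max−F_min)/2 = 425 N; F_m = (F_max+F_min)/2 = 1005 N
τ_a = K_W·8F_aD/(πd³) = 1.2203 × 234.18 = 285.76 MPa
τ_m = K_s·8F_mD/(πd³) = 1.0737 × 553.77 = 594.57 MPa
Soderberg: 1/n_f = τ_a/S_se + τ_m/S_sy = 285.76/373 + 594.57/647 = 0.76611 + 0.91896 = 1.6851
n_f = 1/1.6851 = 0.5934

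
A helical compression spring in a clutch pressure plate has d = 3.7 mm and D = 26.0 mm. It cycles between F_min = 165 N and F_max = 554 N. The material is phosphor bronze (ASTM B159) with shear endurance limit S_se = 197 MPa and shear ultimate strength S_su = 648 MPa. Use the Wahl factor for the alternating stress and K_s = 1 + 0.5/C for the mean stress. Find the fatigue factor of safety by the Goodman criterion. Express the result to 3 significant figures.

0.427

C = D/d = 26.0/3.7 = 7.0270; K_W = (4C−1)/(4C−4)+0.615/C = 1.2120; K_s = 1+0.5/C = 1.0712
F_a = (F_max−F_min)/2 = 194.5 N; F_m = (F_max+F_min)/2 = 359.5 N
τ_a = K_W·8F_aD/(πd³) = 1.2120 × 254.23 = 308.12 MPa
τ_m = K_s·8F_mD/(πd³) = 1.0712 × 469.9 = 503.34 MPa
Goodman: 1/n_f = τ_a/S_se + τ_m/S_su = 308.12/197 + 503.34/648 = 1.56405 + 0.77675 = 2.3408
n_f = 1/2.3408 = 0.4272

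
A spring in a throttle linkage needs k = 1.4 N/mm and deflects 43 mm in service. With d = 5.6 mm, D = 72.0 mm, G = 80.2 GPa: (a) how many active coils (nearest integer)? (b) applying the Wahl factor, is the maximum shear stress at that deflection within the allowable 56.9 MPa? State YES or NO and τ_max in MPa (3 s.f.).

(a) 19 coils; (b) NO, τ_max = 69.3 MPa

N_a = Gd⁴/(8D³k) = (80.2×10³)(5.6⁴)/(8·72.0³·1.4) = 18.87 → N_a = 19
Actual rate k = Gd⁴/(8D³·19) = 1.3902 N/mm
Working load F = kδ = 1.3902·43 = 59.78 N
C = 72.0/5.6 = 12.8571; K_W = (4C−1)/(4C−4)+0.615/C = 1.1111
τ_max = K_W·8FD/(πd³) = 1.1111·62.411 = 69.344 MPa
τ_max > 56.9 MPa → exceeds allowable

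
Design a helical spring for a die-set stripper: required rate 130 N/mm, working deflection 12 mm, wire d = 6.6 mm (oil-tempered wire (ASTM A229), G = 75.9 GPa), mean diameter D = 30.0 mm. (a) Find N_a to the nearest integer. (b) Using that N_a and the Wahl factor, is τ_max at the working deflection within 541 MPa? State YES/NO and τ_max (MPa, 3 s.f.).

N_a = Gd⁴/(8D³k) = (75.9×10³)(6.6⁴)/(8·30.0³·130) = 5.129 → N_a = 5
Actual rate k = Gd⁴/(8D³·5) = 133.35 N/mm
Working load F = kδ = 133.35·12 = 1600.2 N
C = 30.0/6.6 = 4.5455; K_W = (4C−1)/(4C−4)+0.615/C = 1.3468
τ_max = K_W·8FD/(πd³) = 1.3468·425.21 = 572.69 MPa
τ_max > 541 MPa → exceeds allowable

(a) 5 coils; (b) NO, τ_max = 573 MPa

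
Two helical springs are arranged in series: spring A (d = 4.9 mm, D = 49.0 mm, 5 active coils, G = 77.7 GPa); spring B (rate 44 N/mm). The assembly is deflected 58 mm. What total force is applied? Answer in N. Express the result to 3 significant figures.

454 N

k_A = Gd⁴/(8D³N_a) = (77.7×10³)(4.9⁴)/(8·49.0³·5) = 9.5183 N/mm
Series: 1/k_eq = 1/9.5183 + 1/44 = 0.12779; k_eq = 7.8254 N/mm
F = k_eq·δ = 7.8254·58 = 453.87 N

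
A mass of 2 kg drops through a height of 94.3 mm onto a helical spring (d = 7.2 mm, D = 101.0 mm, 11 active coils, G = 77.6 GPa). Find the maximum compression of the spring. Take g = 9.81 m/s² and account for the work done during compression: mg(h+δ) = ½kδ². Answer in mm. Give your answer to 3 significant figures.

k = Gd⁴/(8D³N_a) = (77.6×10³)(7.2⁴)/(8·101.0³·11) = 2.3001 N/mm
W = mg = 2 × 9.81 = 19.62 N
½kδ² − Wδ − Wh = 0 → δ = (W + √(W² + 2kWh))/k
δ = (19.62 + √(384.94 + 8511.1))/2.3001 = (19.62 + 94.319)/2.3001 = 49.537 mm

49.5 mm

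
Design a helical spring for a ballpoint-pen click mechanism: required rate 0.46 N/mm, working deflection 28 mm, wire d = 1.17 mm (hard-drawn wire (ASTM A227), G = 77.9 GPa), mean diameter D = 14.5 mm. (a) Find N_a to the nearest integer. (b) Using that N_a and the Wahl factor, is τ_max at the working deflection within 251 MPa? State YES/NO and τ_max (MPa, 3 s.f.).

(a) 13 coils; (b) NO, τ_max = 332 MPa

N_a = Gd⁴/(8D³k) = (77.9×10³)(1.17⁴)/(8·14.5³·0.46) = 13.01 → N_a = 13
Actual rate k = Gd⁴/(8D³·13) = 0.46041 N/mm
Working load F = kδ = 0.46041·28 = 12.891 N
C = 14.5/1.17 = 12.3932; K_W = (4C−1)/(4C−4)+0.615/C = 1.1155
τ_max = K_W·8FD/(πd³) = 1.1155·297.2 = 331.52 MPa
τ_max > 251 MPa → exceeds allowable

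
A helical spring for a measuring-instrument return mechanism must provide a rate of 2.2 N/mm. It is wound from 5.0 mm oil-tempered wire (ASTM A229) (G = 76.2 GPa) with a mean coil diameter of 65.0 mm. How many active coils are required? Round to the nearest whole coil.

N_a = Gd⁴/(8D³k) = (76.2×10³ × 5.0⁴)/(8 × 65.0³ × 2.2)
    = 4.7625e+07 / 4.8334e+06 = 9.853 → 10 coils

10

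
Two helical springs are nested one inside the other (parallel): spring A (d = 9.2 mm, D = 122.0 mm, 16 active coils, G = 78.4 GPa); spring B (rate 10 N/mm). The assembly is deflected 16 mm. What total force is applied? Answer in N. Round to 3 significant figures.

k_A = Gd⁴/(8D³N_a) = (78.4×10³)(9.2⁴)/(8·122.0³·16) = 2.4165 N/mm
Parallel: k_eq = 2.4165 + 10 = 12.416 N/mm
F = k_eq·δ = 12.416·16 = 198.66 N

199 N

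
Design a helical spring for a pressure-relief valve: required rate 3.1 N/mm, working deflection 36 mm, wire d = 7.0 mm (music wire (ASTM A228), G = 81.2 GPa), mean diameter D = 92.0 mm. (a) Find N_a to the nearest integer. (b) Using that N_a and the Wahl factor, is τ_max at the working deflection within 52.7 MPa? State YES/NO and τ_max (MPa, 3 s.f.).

N_a = Gd⁴/(8D³k) = (81.2×10³)(7.0⁴)/(8·92.0³·3.1) = 10.1 → N_a = 10
Actual rate k = Gd⁴/(8D³·10) = 3.1296 N/mm
Working load F = kδ = 3.1296·36 = 112.67 N
C = 92.0/7.0 = 13.1429; K_W = (4C−1)/(4C−4)+0.615/C = 1.1086
τ_max = K_W·8FD/(πd³) = 1.1086·76.954 = 85.308 MPa
τ_max > 52.7 MPa → exceeds allowable

(a) 10 coils; (b) NO, τ_max = 85.3 MPa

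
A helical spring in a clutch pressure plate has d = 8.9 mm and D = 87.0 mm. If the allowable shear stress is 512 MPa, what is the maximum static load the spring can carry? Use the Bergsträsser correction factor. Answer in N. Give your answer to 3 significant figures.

1430 N

C = D/d = 87.0/8.9 = 9.7753
K_B = (4C+2)/(4C−3) = 41.101/36.101 = 1.1385
τ_max = K·8FD/(πd³) → F_max = τ_allow·πd³/(8DK)
F_max = 512·π·8.9³/(8·87.0·1.1385) = 1.1339e+06/792.4 = 1431 N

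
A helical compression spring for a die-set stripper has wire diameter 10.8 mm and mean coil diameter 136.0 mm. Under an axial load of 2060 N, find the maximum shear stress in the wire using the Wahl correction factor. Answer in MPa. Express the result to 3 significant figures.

Spring index C = D/d = 136.0/10.8 = 12.5926
K_W = (4C−1)/(4C−4) + 0.615/C = 49.370/46.370 + 0.0488 = 1.1135
τ₀ = 8FD/(πd³) = 8·2060·136.0/(π·10.8³) = 2.24128e+06/3957.5 = 566.34 MPa
τ_max = K·τ₀ = 1.1135 × 566.34 = 630.64 MPa

631 MPa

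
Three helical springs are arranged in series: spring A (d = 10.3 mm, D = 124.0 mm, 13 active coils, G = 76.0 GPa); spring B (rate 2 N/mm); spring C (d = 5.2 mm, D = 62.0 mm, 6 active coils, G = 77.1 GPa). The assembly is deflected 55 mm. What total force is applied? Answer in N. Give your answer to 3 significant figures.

58.8 N

k_A = Gd⁴/(8D³N_a) = (76.0×10³)(10.3⁴)/(8·124.0³·13) = 4.3138 N/mm
k_C = Gd⁴/(8D³N_a) = (77.1×10³)(5.2⁴)/(8·62.0³·6) = 4.9278 N/mm
Series: 1/k_eq = 1/4.3138 + 1/2 + 1/4.9278 = 0.93474; k_eq = 1.0698 N/mm
F = k_eq·δ = 1.0698·55 = 58.84 N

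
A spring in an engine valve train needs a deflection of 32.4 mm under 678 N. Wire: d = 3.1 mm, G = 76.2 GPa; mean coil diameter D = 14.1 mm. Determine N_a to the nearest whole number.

Required rate k = F/δ = 678/32.4 = 20.926 N/mm
N_a = Gd⁴/(8D³k) = (76.2×10³ × 3.1⁴)/(8 × 14.1³ × 20.926)
    = 7.03723e+06 / 469280 = 15 → 15 coils

15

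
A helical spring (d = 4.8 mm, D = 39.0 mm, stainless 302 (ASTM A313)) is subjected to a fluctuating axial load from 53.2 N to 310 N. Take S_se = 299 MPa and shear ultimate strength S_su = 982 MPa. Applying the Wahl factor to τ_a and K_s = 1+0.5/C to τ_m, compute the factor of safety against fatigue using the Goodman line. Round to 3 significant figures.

1.58

C = D/d = 39.0/4.8 = 8.1250; K_W = (4C−1)/(4C−4)+0.615/C = 1.1810; K_s = 1+0.5/C = 1.0615
F_a = (F_max−F_min)/2 = 128.4 N; F_m = (F_max+F_min)/2 = 181.6 N
τ_a = K_W·8F_aD/(πd³) = 1.1810 × 115.3 = 136.17 MPa
τ_m = K_s·8F_mD/(πd³) = 1.0615 × 163.08 = 173.11 MPa
Goodman: 1/n_f = τ_a/S_se + τ_m/S_su = 136.17/299 + 173.11/982 = 0.45542 + 0.17629 = 0.6317
n_f = 1/0.6317 = 1.583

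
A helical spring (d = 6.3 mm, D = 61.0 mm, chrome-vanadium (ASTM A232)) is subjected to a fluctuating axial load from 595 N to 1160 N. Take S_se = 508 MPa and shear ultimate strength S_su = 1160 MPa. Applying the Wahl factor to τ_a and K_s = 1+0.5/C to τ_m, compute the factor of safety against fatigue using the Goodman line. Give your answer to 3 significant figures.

C = D/d = 61.0/6.3 = 9.6825; K_W = (4C−1)/(4C−4)+0.615/C = 1.1499; K_s = 1+0.5/C = 1.0516
F_a = (F_max−F_min)/2 = 282.5 N; F_m = (F_max+F_min)/2 = 877.5 N
τ_a = K_W·8F_aD/(πd³) = 1.1499 × 175.5 = 201.8 MPa
τ_m = K_s·8F_mD/(πd³) = 1.0516 × 545.12 = 573.27 MPa
Goodman: 1/n_f = τ_a/S_se + τ_m/S_su = 201.8/508 + 573.27/1160 = 0.39725 + 0.49420 = 0.89145
n_f = 1/0.89145 = 1.122

1.12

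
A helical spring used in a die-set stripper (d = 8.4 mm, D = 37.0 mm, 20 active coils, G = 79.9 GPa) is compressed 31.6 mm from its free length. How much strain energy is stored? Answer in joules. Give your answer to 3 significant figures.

k = Gd⁴/(8D³N_a) = (79.9×10³)(8.4⁴)/(8·37.0³·20) = 49.084 N/mm
U = ½kδ² = 0.5 × 49.084 × 31.6² = 24507 N·mm = 24.507 J

24.5 J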